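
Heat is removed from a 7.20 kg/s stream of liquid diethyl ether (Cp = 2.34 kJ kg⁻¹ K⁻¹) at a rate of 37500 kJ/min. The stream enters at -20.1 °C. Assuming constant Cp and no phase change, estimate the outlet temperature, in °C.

T_out = -57.2 °C

Q = 37500 kJ/min = 625 kJ/s
ΔT = Q/(ṁ·Cp) = 625/(7.20×2.34) = 37.096 K
T_out = -20.1 − 37.096 = -57.196 °C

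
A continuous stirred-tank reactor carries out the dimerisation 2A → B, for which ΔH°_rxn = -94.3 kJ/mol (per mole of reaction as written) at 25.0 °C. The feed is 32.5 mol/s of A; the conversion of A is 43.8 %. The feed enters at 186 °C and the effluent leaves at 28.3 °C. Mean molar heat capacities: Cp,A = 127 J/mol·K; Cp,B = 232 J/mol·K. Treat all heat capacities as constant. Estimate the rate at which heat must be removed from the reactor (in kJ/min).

Q_out = 79400 kJ/min

Extent of reaction ξ = 0.438 × 32.5 / 2 = 7.1175 mol/s
Reaction term: ξ·ΔH°_rxn = 7.1175 × -94.3 = -671.18 kJ/s
Sensible, feed 186→25 °C: -664.53 kJ/s
Outlet flows (mol/s): A 18.265, B 7.1175
Sensible, products 25→28.3 °C: 13.104 kJ/s
Q = ΔH = -1322.6 kJ/s = -1322.6 kW
Heat removed = 79356 kJ/min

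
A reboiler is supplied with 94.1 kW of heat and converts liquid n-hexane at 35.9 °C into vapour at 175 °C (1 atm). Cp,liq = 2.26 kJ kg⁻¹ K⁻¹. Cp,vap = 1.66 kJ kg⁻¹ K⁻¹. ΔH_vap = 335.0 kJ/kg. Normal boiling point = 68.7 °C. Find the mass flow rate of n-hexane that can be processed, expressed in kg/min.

Δh = 2.26×(68.7−35.9) + 335.0 + 1.66×(175−68.7) = 585.59 kJ/kg
Q = 94.1 kW = 94.1 kJ/s = 5646 kJ/min
ṁ = Q/Δh = 5646 / 585.59 = 9.6416 kg/min

ṁ = 9.64 kg/min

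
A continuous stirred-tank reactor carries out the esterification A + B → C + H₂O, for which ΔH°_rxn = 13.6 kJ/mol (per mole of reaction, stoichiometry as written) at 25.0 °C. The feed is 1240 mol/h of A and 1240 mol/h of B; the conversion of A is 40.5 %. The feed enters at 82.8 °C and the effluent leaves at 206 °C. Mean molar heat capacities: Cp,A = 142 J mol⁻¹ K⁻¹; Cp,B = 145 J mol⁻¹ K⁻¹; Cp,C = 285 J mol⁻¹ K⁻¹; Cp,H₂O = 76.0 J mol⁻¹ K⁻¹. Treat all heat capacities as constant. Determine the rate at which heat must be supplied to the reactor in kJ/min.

Q_in = 957 kJ/min

Extent of reaction ξ = 0.405 × 1240 = 502.2 mol/h
Reaction term: ξ·ΔH°_rxn = 502.2 × 13.6 = 6829.9 kJ/h
Sensible, feed 82.8→25 °C: -20570 kJ/h
Outlet flows (mol/h): A 737.8, B 737.8, C 502.2, H₂O 502.2
Sensible, products 25→206 °C: 71141 kJ/h
Q = ΔH = 57401 kJ/h = 15.945 kW
Heat supplied = 956.68 kJ/min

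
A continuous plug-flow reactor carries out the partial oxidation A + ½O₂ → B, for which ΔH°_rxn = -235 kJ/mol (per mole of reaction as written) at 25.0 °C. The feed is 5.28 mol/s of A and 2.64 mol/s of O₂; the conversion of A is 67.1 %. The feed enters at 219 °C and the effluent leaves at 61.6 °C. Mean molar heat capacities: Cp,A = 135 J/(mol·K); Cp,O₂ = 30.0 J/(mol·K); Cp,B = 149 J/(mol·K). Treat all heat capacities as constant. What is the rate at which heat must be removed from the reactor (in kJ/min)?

Q_out = 57400 kJ/min

Extent of reaction ξ = 0.671 × 5.28 = 3.5429 mol/s
Reaction term: ξ·ΔH°_rxn = 3.5429 × -235 = -832.58 kJ/s
Sensible, feed 219→25 °C: -153.65 kJ/s
Outlet flows (mol/s): A 1.7371, O₂ 0.86856, B 3.5429
Sensible, products 25→61.6 °C: 28.858 kJ/s
Q = ΔH = -957.37 kJ/s = -957.37 kW
Heat removed = 57442 kJ/min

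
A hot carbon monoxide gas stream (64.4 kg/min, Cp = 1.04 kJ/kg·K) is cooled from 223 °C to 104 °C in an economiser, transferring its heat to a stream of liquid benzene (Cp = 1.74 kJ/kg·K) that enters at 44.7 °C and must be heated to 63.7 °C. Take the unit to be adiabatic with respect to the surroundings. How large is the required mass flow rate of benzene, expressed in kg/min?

Heat released by hot stream: Q = 64.4 × 1.04 × (223 − 104) = 7970.1 kJ/min
Energy balance on cold side (adiabatic exchanger): Q = ṁ_c·Cp_c·(T_c,out − T_c,in)
ṁ_c = 7970.1 / [1.74 × (63.7 − 44.7)] = 241.08 kg/min

ṁ_c = 241 kg/min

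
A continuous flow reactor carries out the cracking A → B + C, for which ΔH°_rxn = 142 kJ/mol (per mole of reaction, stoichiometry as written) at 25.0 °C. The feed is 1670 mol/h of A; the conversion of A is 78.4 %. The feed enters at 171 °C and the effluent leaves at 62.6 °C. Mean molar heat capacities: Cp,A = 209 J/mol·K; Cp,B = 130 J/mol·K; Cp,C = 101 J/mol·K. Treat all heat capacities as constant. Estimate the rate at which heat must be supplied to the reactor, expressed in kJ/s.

Extent of reaction ξ = 0.784 × 1670 = 1309.3 mol/h
Reaction term: ξ·ΔH°_rxn = 1309.3 × 142 = 185920 kJ/h
Sensible, feed 171→25 °C: -50958 kJ/h
Outlet flows (mol/h): A 360.72, B 1309.3, C 1309.3
Sensible, products 25→62.6 °C: 14207 kJ/h
Q = ΔH = 149170 kJ/h = 41.435 kW
Heat supplied = 41.435 kJ/s

Q_in = 41.4 kJ/s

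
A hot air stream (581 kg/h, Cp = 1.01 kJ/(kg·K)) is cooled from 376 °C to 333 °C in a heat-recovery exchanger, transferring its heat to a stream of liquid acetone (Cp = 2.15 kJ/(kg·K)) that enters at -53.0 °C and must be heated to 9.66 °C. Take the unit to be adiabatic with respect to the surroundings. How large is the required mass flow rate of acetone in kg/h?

Heat released by hot stream: Q = 581 × 1.01 × (376 − 333) = 25233 kJ/h
Energy balance on cold side (adiabatic exchanger): Q = ṁ_c·Cp_c·(T_c,out − T_c,in)
ṁ_c = 25233 / [2.15 × (9.66 − -53.0)] = 187.3 kg/h

ṁ_c = 187 kg/h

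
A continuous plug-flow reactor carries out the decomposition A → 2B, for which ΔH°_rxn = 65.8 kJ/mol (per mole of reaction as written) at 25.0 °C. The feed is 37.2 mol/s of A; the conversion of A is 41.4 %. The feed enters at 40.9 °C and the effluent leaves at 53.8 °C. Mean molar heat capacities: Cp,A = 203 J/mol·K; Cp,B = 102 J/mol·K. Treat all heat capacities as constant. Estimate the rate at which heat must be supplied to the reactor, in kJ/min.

Q_in = 66700 kJ/min

Extent of reaction ξ = 0.414 × 37.2 = 15.401 mol/s
Reaction term: ξ·ΔH°_rxn = 15.401 × 65.8 = 1013.4 kJ/s
Sensible, feed 40.9→25 °C: -120.07 kJ/s
Outlet flows (mol/s): A 21.799, B 30.802
Sensible, products 25→53.8 °C: 217.93 kJ/s
Q = ΔH = 1111.2 kJ/s = 1111.2 kW
Heat supplied = 66674 kJ/min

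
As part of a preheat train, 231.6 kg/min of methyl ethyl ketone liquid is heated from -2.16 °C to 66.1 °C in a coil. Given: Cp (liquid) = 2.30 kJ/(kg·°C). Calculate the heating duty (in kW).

Q = ṁ·Cp·ΔT = 231.6 × 2.30 × (66.1 − -2.16) = 36361 kJ/min
Converting: 36361 / 60 s = 606.01 kW

Q = 606 kW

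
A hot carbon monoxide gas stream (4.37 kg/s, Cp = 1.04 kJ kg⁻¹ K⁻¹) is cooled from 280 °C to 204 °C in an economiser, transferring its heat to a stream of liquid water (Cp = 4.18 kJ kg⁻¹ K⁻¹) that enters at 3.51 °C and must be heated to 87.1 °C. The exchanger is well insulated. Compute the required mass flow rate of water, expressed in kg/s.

Heat released by hot stream: Q = 4.37 × 1.04 × (280 − 204) = 345.4 kJ/s
Energy balance on cold side (adiabatic exchanger): Q = ṁ_c·Cp_c·(T_c,out − T_c,in)
ṁ_c = 345.4 / [4.18 × (87.1 − 3.51)] = 0.98855 kg/s

ṁ_c = 0.989 kg/s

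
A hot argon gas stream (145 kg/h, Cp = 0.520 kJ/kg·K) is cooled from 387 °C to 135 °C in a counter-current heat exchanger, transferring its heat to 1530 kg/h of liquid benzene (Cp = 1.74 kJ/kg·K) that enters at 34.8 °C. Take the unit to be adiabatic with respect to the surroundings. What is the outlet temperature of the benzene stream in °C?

Heat released by hot stream: Q = 145 × 0.520 × (387 − 135) = 19001 kJ/h
Energy balance on cold side (adiabatic exchanger): Q = ṁ_c·Cp_c·(T_c,out − T_c,in)
T_c,out = 34.8 + 19001/(1530 × 1.74) = 41.937 °C

T_c,out = 41.9 °C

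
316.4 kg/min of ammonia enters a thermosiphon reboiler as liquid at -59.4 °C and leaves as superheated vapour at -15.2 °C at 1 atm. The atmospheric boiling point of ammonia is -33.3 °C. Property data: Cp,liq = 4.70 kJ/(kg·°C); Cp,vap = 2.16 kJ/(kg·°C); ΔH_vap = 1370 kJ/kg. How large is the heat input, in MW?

liquid -59.4→-33.3 °C: 122.67 kJ/kg
vaporisation at -33.3 °C: 1370 kJ/kg
vapour -33.3→-15.2 °C: 39.096 kJ/kg
Δh = 122.67 + 1370 + 39.096 = 1531.8 kJ/kg
Q = ṁ·Δh = 316.4 kg/min × 1531.8 kJ/kg = 484650 kJ/min
|Q| = 8077.5 kW = 8.0775 MW

Q = 8.08 MW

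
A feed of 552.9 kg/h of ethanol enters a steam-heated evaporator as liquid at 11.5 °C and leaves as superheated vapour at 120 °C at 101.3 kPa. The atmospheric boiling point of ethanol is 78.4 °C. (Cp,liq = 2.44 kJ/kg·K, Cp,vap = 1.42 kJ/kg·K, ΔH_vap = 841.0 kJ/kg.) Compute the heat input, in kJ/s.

Q = 163 kJ/s

liquid 11.5→78.4 °C: 163.24 kJ/kg
vaporisation at 78.4 °C: 841 kJ/kg
vapour 78.4→120 °C: 59.072 kJ/kg
Δh = 163.24 + 841 + 59.072 = 1063.3 kJ/kg
Q = ṁ·Δh = 552.9 kg/h × 1063.3 kJ/kg = 587900 kJ/h
|Q| = 163.31 kW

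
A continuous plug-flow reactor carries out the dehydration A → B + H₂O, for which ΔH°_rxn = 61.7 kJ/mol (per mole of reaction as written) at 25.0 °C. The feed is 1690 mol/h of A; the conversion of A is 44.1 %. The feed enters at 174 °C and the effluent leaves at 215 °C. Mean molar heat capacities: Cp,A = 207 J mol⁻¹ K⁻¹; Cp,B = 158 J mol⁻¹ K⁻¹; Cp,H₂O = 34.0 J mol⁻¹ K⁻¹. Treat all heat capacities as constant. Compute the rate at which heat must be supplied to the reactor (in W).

Q_in = 16200 W

Extent of reaction ξ = 0.441 × 1690 = 745.29 mol/h
Reaction term: ξ·ΔH°_rxn = 745.29 × 61.7 = 45984 kJ/h
Sensible, feed 174→25 °C: -52125 kJ/h
Outlet flows (mol/h): A 944.71, B 745.29, H₂O 745.29
Sensible, products 25→215 °C: 64344 kJ/h
Q = ΔH = 58203 kJ/h = 16.168 kW
Heat supplied = 16168 W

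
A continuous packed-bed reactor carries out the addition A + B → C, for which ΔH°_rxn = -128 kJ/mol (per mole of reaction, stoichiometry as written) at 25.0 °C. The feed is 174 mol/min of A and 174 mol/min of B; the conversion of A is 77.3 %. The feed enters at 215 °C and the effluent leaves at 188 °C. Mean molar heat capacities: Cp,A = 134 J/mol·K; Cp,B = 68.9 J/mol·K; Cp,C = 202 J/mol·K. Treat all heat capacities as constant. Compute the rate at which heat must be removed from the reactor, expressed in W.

Extent of reaction ξ = 0.773 × 174 = 134.5 mol/min
Reaction term: ξ·ΔH°_rxn = 134.5 × -128 = -17216 kJ/min
Sensible, feed 215→25 °C: -6707.9 kJ/min
Outlet flows (mol/min): A 39.498, B 39.498, C 134.5
Sensible, products 25→188 °C: 5734.9 kJ/min
Q = ΔH = -18189 kJ/min = -303.15 kW
Heat removed = 303150 W

Q_out = 303000 W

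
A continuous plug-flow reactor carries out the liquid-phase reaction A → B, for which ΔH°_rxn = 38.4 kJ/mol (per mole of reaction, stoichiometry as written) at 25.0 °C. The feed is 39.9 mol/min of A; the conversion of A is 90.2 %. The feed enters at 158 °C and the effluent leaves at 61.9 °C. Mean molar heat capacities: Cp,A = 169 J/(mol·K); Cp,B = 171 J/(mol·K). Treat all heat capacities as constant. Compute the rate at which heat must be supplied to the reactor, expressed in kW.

Q_in = 12.3 kW

Extent of reaction ξ = 0.902 × 39.9 = 35.99 mol/min
Reaction term: ξ·ΔH°_rxn = 35.99 × 38.4 = 1382 kJ/min
Sensible, feed 158→25 °C: -896.83 kJ/min
Outlet flows (mol/min): A 3.9102, B 35.99
Sensible, products 25→61.9 °C: 251.48 kJ/min
Q = ΔH = 736.65 kJ/min = 12.278 kW
Heat supplied = 12.278 kW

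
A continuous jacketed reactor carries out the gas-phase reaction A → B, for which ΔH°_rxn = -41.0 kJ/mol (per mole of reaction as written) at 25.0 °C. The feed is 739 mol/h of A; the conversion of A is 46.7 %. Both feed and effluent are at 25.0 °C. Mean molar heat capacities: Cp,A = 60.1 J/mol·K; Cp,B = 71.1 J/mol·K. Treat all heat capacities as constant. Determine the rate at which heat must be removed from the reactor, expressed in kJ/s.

Extent of reaction ξ = 0.467 × 739 = 345.11 mol/h
Reaction term: ξ·ΔH°_rxn = 345.11 × -41.0 = -14150 kJ/h
Q = ΔH = -14150 kJ/h = -3.9305 kW
Heat removed = 3.9305 kJ/s

Q_out = 3.93 kJ/s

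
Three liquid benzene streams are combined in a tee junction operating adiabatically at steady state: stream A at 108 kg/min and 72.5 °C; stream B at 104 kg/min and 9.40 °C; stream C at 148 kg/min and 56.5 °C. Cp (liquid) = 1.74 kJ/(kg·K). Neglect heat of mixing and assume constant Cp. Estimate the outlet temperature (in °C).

T_out = 47.7 °C

Adiabatic, steady state ⇒ Σ ṁᵢCp,ᵢ(T_out − Tᵢ) = 0
T_out = Σ ṁᵢCp,ᵢTᵢ / Σ ṁᵢCp,ᵢ
      = 29875 / 626.4 = 47.693 °C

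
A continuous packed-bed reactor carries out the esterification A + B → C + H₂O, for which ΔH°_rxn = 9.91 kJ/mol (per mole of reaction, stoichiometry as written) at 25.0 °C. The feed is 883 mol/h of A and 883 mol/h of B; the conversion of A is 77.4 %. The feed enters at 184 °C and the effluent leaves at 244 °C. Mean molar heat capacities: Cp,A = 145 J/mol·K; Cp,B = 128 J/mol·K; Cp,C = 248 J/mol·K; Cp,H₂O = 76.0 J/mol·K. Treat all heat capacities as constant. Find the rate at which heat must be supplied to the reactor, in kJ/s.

Q_in = 8.02 kJ/s

Extent of reaction ξ = 0.774 × 883 = 683.44 mol/h
Reaction term: ξ·ΔH°_rxn = 683.44 × 9.91 = 6772.9 kJ/h
Sensible, feed 184→25 °C: -38328 kJ/h
Outlet flows (mol/h): A 199.56, B 199.56, C 683.44, H₂O 683.44
Sensible, products 25→244 °C: 60425 kJ/h
Q = ΔH = 28870 kJ/h = 8.0194 kW
Heat supplied = 8.0194 kJ/s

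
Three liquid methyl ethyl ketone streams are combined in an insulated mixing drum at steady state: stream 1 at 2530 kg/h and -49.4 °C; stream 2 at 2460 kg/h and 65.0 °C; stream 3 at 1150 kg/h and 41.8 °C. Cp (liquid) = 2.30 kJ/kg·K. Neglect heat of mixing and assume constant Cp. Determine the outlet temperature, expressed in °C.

T_out = 13.5 °C

No heat crosses the boundary, so H_out = H_in.
T_out = Σ ṁᵢCp,ᵢTᵢ / Σ ṁᵢCp,ᵢ
      = 190870 / 14122 = 13.516 °C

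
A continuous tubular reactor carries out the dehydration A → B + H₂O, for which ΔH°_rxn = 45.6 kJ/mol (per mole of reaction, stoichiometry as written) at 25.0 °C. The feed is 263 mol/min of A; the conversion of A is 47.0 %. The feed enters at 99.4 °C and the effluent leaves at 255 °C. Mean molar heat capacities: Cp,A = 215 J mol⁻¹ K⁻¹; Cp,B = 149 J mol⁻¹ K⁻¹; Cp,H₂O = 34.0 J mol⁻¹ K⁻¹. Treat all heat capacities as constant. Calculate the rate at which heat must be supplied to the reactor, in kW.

Extent of reaction ξ = 0.470 × 263 = 123.61 mol/min
Reaction term: ξ·ΔH°_rxn = 123.61 × 45.6 = 5636.6 kJ/min
Sensible, feed 99.4→25 °C: -4206.9 kJ/min
Outlet flows (mol/min): A 139.39, B 123.61, H₂O 123.61
Sensible, products 25→255 °C: 12096 kJ/min
Q = ΔH = 13525 kJ/min = 225.42 kW
Heat supplied = 225.42 kW

Q_in = 225 kW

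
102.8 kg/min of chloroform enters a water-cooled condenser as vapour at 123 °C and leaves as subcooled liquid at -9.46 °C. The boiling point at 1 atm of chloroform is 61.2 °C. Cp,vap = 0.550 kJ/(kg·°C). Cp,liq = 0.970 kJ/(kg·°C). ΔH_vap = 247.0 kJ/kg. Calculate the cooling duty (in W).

vapour 123→61.2 °C: -33.99 kJ/kg
condensation at 61.2 °C: -247 kJ/kg
liquid 61.2→-9.46 °C: -68.54 kJ/kg
Δh = -33.99 + -247 + -68.54 = -349.53 kJ/kg
Q = ṁ·Δh = 102.8 kg/min × -349.53 kJ/kg = -35932 kJ/min
|Q| = 598.86 kW = 598860 W

Q_c = 599000 W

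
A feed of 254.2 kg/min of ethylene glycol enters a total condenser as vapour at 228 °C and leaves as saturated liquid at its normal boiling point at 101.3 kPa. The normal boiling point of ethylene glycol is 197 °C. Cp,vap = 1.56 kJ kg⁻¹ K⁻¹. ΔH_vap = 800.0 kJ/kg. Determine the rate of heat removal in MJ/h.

Q_c = 12900 MJ/h

vapour 228→197 °C: -48.36 kJ/kg
condensation at 197 °C: -800 kJ/kg
Δh = -48.36 + -800 = -848.36 kJ/kg
Q = ṁ·Δh = 254.2 kg/min × -848.36 kJ/kg = -215650 kJ/min
|Q| = 3594.2 kW = 12939 MJ/h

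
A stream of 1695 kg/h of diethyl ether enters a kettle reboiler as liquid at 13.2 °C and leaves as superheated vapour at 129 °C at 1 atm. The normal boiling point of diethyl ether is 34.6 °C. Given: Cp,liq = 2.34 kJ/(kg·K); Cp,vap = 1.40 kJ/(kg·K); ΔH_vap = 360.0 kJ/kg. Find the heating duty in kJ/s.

liquid 13.2→34.6 °C: 50.076 kJ/kg
vaporisation at 34.6 °C: 360 kJ/kg
vapour 34.6→129 °C: 132.16 kJ/kg
Δh = 50.076 + 360 + 132.16 = 542.24 kJ/kg
Q = ṁ·Δh = 1695 kg/h × 542.24 kJ/kg = 919090 kJ/h
|Q| = 255.3 kW

Q = 255 kJ/s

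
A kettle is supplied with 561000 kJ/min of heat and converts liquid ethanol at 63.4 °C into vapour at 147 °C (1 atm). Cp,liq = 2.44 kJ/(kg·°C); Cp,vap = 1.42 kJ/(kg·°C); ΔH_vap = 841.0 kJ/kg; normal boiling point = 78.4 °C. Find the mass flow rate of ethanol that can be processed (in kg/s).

Δh = 2.44×(78.4−63.4) + 841.0 + 1.42×(147−78.4) = 975.01 kJ/kg
Q = 561000 kJ/min = 9350 kJ/s = 9350 kJ/s
ṁ = Q/Δh = 9350 / 975.01 = 9.5896 kg/s

ṁ = 9.59 kg/s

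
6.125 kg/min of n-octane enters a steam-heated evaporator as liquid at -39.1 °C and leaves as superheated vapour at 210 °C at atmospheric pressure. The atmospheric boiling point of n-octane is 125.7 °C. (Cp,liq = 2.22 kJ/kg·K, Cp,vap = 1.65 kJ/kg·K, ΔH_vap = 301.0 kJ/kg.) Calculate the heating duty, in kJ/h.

liquid -39.1→125.7 °C: 365.86 kJ/kg
vaporisation at 125.7 °C: 301 kJ/kg
vapour 125.7→210 °C: 139.09 kJ/kg
Δh = 365.86 + 301 + 139.09 = 805.95 kJ/kg
Q = ṁ·Δh = 6.125 kg/min × 805.95 kJ/kg = 4936.4 kJ/min
|Q| = 82.274 kW = 296190 kJ/h

Q = 296000 kJ/h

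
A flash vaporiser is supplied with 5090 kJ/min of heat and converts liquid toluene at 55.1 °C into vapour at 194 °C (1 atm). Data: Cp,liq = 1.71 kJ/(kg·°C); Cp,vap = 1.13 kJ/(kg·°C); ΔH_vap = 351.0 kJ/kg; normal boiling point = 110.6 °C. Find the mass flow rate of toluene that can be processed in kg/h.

Δh = 1.71×(110.6−55.1) + 351.0 + 1.13×(194−110.6) = 540.15 kJ/kg
Q = 5090 kJ/min = 84.833 kJ/s = 305400 kJ/h
ṁ = Q/Δh = 305400 / 540.15 = 565.4 kg/h

ṁ = 565 kg/h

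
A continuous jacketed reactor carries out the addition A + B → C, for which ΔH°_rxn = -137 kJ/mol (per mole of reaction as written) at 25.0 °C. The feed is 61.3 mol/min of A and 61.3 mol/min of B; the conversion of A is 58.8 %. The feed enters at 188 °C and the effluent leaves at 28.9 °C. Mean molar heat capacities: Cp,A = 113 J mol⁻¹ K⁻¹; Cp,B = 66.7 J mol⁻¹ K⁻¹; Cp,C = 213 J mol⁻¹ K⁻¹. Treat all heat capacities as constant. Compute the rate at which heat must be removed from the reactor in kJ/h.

Q_out = 401000 kJ/h

Extent of reaction ξ = 0.588 × 61.3 = 36.044 mol/min
Reaction term: ξ·ΔH°_rxn = 36.044 × -137 = -4938.1 kJ/min
Sensible, feed 188→25 °C: -1795.5 kJ/min
Outlet flows (mol/min): A 25.256, B 25.256, C 36.044
Sensible, products 25→28.9 °C: 47.642 kJ/min
Q = ΔH = -6686 kJ/min = -111.43 kW
Heat removed = 401160 kJ/h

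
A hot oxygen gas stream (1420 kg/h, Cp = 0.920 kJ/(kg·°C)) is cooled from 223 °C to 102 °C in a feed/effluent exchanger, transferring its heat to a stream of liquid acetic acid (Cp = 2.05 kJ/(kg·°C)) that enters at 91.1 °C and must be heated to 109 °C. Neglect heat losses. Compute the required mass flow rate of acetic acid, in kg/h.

ṁ_c = 4310 kg/h

Heat released by hot stream: Q = 1420 × 0.920 × (223 − 102) = 158070 kJ/h
Energy balance on cold side (adiabatic exchanger): Q = ṁ_c·Cp_c·(T_c,out − T_c,in)
ṁ_c = 158070 / [2.05 × (109 − 91.1)] = 4307.8 kg/h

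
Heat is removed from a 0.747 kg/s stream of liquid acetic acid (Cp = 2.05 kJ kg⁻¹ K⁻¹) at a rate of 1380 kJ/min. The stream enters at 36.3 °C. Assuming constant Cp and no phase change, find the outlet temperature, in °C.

Q = 1380 kJ/min = 23 kJ/s
ΔT = Q/(ṁ·Cp) = 23/(0.747×2.05) = 15.019 K
T_out = 36.3 − 15.019 = 21.281 °C

T_out = 21.3 °C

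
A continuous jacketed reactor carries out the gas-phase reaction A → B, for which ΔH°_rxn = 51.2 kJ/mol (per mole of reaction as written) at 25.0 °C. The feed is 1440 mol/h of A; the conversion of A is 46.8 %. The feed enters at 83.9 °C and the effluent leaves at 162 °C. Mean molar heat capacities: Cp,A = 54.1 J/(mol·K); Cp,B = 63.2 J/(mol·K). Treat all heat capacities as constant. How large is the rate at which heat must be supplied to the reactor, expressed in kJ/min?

Extent of reaction ξ = 0.468 × 1440 = 673.92 mol/h
Reaction term: ξ·ΔH°_rxn = 673.92 × 51.2 = 34505 kJ/h
Sensible, feed 83.9→25 °C: -4588.5 kJ/h
Outlet flows (mol/h): A 766.08, B 673.92
Sensible, products 25→162 °C: 11513 kJ/h
Q = ΔH = 41429 kJ/h = 11.508 kW
Heat supplied = 690.49 kJ/min

Q_in = 690 kJ/min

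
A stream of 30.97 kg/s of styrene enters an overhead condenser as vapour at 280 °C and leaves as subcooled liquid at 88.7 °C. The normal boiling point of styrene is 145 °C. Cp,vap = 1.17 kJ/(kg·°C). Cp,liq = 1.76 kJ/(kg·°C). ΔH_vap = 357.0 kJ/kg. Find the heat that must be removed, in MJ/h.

vapour 280→145 °C: -157.95 kJ/kg
condensation at 145 °C: -357 kJ/kg
liquid 145→88.7 °C: -99.088 kJ/kg
Δh = -157.95 + -357 + -99.088 = -614.04 kJ/kg
Q = ṁ·Δh = 30.97 kg/s × -614.04 kJ/kg = -19017 kJ/s
|Q| = 19017 kW = 68460 MJ/h

Q_c = 68500 MJ/h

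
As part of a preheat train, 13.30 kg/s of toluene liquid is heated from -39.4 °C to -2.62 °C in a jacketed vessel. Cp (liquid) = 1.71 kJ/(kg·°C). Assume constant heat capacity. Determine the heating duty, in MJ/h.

Q = 3010 MJ/h

Q = ṁ·Cp·ΔT = 13.30 × 1.71 × (-2.62 − -39.4) = 836.49 kJ/s
Heating duty = 3011.4 MJ/h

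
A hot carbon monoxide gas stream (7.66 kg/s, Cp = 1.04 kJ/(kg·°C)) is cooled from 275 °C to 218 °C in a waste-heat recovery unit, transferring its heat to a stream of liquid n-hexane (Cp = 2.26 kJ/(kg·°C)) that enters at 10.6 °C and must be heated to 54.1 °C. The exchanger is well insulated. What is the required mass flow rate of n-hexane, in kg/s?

ṁ_c = 4.62 kg/s

Heat released by hot stream: Q = 7.66 × 1.04 × (275 − 218) = 454.08 kJ/s
Energy balance on cold side (adiabatic exchanger): Q = ṁ_c·Cp_c·(T_c,out − T_c,in)
ṁ_c = 454.08 / [2.26 × (54.1 − 10.6)] = 4.6189 kg/s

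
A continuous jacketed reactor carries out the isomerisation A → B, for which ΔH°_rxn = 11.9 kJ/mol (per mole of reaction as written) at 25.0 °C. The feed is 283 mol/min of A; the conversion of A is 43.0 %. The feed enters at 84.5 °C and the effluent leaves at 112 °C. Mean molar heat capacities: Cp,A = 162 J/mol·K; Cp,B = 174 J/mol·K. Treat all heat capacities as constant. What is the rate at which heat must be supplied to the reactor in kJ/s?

Q_in = 47.3 kJ/s

Extent of reaction ξ = 0.430 × 283 = 121.69 mol/min
Reaction term: ξ·ΔH°_rxn = 121.69 × 11.9 = 1448.1 kJ/min
Sensible, feed 84.5→25 °C: -2727.8 kJ/min
Outlet flows (mol/min): A 161.31, B 121.69
Sensible, products 25→112 °C: 4115.6 kJ/min
Q = ΔH = 2835.9 kJ/min = 47.265 kW
Heat supplied = 47.265 kJ/s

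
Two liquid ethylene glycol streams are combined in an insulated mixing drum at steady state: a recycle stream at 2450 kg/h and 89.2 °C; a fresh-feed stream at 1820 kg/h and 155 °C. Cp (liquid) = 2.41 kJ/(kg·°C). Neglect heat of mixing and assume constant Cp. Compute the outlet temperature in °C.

No heat crosses the boundary, so H_out = H_in.
T_out = Σ ṁᵢCp,ᵢTᵢ / Σ ṁᵢCp,ᵢ
      = 1.2065e+06 / 10291 = 117.25 °C

T_out = 117 °C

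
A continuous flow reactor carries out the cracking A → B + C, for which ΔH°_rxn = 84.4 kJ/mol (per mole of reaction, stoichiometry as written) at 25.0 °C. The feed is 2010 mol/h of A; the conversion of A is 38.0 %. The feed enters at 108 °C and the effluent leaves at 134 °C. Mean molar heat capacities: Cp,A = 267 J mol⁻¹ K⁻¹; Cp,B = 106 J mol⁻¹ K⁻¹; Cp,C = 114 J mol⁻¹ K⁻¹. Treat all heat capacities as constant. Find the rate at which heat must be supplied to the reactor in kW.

Extent of reaction ξ = 0.380 × 2010 = 763.8 mol/h
Reaction term: ξ·ΔH°_rxn = 763.8 × 84.4 = 64465 kJ/h
Sensible, feed 108→25 °C: -44544 kJ/h
Outlet flows (mol/h): A 1246.2, B 763.8, C 763.8
Sensible, products 25→134 °C: 54584 kJ/h
Q = ΔH = 74505 kJ/h = 20.696 kW
Heat supplied = 20.696 kW

Q_in = 20.7 kW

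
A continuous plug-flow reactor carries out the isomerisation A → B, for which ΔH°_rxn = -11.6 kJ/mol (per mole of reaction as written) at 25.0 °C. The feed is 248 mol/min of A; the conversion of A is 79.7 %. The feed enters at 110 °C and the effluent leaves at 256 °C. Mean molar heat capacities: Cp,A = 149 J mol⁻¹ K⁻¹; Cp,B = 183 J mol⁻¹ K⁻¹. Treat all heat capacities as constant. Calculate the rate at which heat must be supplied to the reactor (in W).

Extent of reaction ξ = 0.797 × 248 = 197.66 mol/min
Reaction term: ξ·ΔH°_rxn = 197.66 × -11.6 = -2292.8 kJ/min
Sensible, feed 110→25 °C: -3140.9 kJ/min
Outlet flows (mol/min): A 50.344, B 197.66
Sensible, products 25→256 °C: 10088 kJ/min
Q = ΔH = 4654.6 kJ/min = 77.576 kW
Heat supplied = 77576 W

Q_in = 77600 W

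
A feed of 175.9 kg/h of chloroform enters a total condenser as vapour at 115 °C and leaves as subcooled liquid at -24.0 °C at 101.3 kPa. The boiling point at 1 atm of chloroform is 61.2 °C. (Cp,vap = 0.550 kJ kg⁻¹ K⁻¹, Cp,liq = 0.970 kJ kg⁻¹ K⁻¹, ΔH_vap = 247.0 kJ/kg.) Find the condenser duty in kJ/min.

vapour 115→61.2 °C: -29.59 kJ/kg
condensation at 61.2 °C: -247 kJ/kg
liquid 61.2→-24.0 °C: -82.644 kJ/kg
Δh = -29.59 + -247 + -82.644 = -359.23 kJ/kg
Q = ṁ·Δh = 175.9 kg/h × -359.23 kJ/kg = -63189 kJ/h
|Q| = 17.553 kW = 1053.2 kJ/min

Q_c = 1050 kJ/min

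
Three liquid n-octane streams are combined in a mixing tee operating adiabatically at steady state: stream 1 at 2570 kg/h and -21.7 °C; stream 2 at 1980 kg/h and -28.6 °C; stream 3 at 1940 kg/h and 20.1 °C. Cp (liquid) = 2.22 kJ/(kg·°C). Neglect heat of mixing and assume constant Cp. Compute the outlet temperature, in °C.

Energy balance with Q = 0: Σ ṁᵢCp,ᵢ(T_out − Tᵢ) = 0
Σ ṁᵢCp,ᵢTᵢ = 2570×2.22×-21.7 + 1980×2.22×-28.6 + 1940×2.22×20.1 = -162950
Σ ṁᵢCp,ᵢ = 2570×2.22 + 1980×2.22 + 1940×2.22 = 14408
T_out = -162950 / 14408 = -11.31 °C

T_out = -11.3 °C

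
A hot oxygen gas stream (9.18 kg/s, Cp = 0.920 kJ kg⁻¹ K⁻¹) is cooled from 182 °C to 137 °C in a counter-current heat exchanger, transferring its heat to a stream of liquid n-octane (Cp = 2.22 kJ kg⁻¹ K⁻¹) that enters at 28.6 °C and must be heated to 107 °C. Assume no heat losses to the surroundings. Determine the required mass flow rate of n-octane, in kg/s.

Heat released by hot stream: Q = 9.18 × 0.920 × (182 − 137) = 380.05 kJ/s
Energy balance on cold side (adiabatic exchanger): Q = ṁ_c·Cp_c·(T_c,out − T_c,in)
ṁ_c = 380.05 / [2.22 × (107 − 28.6)] = 2.1836 kg/s

ṁ_c = 2.18 kg/s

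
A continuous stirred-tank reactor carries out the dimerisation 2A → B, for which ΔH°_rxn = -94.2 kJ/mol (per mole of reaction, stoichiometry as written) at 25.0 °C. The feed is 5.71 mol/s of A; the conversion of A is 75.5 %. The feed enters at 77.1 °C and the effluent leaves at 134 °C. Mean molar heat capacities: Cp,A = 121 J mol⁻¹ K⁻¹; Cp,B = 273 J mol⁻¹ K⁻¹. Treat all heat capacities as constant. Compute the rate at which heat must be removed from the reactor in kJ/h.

Q_out = 563000 kJ/h

Extent of reaction ξ = 0.755 × 5.71 / 2 = 2.1555 mol/s
Reaction term: ξ·ΔH°_rxn = 2.1555 × -94.2 = -203.05 kJ/s
Sensible, feed 77.1→25 °C: -35.996 kJ/s
Outlet flows (mol/s): A 1.399, B 2.1555
Sensible, products 25→134 °C: 82.593 kJ/s
Q = ΔH = -156.45 kJ/s = -156.45 kW
Heat removed = 563230 kJ/h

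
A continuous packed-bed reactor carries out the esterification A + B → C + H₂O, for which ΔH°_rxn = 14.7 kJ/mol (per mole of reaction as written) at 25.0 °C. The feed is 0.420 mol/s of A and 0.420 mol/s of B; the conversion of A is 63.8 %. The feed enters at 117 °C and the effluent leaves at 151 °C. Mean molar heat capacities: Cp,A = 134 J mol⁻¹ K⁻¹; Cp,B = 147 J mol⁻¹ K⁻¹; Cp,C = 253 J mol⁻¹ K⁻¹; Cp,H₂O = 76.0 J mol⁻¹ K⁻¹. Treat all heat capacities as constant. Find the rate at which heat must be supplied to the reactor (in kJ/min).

Q_in = 574 kJ/min

Extent of reaction ξ = 0.638 × 0.420 = 0.26796 mol/s
Reaction term: ξ·ΔH°_rxn = 0.26796 × 14.7 = 3.939 kJ/s
Sensible, feed 117→25 °C: -10.858 kJ/s
Outlet flows (mol/s): A 0.15204, B 0.15204, C 0.26796, H₂O 0.26796
Sensible, products 25→151 °C: 16.491 kJ/s
Q = ΔH = 9.5723 kJ/s = 9.5723 kW
Heat supplied = 574.34 kJ/min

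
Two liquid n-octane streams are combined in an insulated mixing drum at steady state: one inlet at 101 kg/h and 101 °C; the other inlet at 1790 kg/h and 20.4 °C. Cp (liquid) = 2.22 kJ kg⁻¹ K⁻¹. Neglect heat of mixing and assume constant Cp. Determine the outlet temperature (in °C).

T_out = 24.7 °C

Energy balance with Q = 0: Σ ṁᵢCp,ᵢ(T_out − Tᵢ) = 0
Σ ṁᵢCp,ᵢTᵢ = 101×2.22×101 + 1790×2.22×20.4 = 103710
Σ ṁᵢCp,ᵢ = 101×2.22 + 1790×2.22 = 4198
T_out = 103710 / 4198 = 24.705 °C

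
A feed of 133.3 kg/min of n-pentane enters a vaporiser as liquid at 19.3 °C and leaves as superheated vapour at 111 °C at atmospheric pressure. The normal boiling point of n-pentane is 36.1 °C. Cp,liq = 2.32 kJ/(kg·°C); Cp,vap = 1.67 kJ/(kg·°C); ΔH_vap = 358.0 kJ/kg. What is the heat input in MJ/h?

liquid 19.3→36.1 °C: 38.976 kJ/kg
vaporisation at 36.1 °C: 358 kJ/kg
vapour 36.1→111 °C: 125.08 kJ/kg
Δh = 38.976 + 358 + 125.08 = 522.06 kJ/kg
Q = ṁ·Δh = 133.3 kg/min × 522.06 kJ/kg = 69590 kJ/min
|Q| = 1159.8 kW = 4175.4 MJ/h

Q = 4180 MJ/h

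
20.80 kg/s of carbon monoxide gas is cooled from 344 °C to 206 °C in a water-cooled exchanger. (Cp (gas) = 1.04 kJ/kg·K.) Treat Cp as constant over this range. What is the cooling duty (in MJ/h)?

Q_c = 10700 MJ/h

Q = ṁ·Cp·ΔT = 20.80 × 1.04 × (206 − 344) = -2985.2 kJ/s
Cooling duty = 10747 MJ/h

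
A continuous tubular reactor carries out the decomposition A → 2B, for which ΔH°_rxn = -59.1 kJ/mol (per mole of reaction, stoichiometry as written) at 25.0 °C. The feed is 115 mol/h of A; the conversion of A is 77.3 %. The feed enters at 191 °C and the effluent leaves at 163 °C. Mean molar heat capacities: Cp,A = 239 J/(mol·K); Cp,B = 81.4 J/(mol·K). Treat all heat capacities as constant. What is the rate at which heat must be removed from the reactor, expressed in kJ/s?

Extent of reaction ξ = 0.773 × 115 = 88.895 mol/h
Reaction term: ξ·ΔH°_rxn = 88.895 × -59.1 = -5253.7 kJ/h
Sensible, feed 191→25 °C: -4562.5 kJ/h
Outlet flows (mol/h): A 26.105, B 177.79
Sensible, products 25→163 °C: 2858.1 kJ/h
Q = ΔH = -6958.1 kJ/h = -1.9328 kW
Heat removed = 1.9328 kJ/s

Q_out = 1.93 kJ/s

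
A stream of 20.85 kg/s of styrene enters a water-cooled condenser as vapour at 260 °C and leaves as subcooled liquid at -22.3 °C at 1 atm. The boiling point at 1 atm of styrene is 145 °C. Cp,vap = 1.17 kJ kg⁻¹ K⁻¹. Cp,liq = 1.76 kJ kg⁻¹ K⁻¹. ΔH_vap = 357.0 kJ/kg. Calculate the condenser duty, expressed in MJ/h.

vapour 260→145 °C: -134.55 kJ/kg
condensation at 145 °C: -357 kJ/kg
liquid 145→-22.3 °C: -294.45 kJ/kg
Δh = -134.55 + -357 + -294.45 = -786 kJ/kg
Q = ṁ·Δh = 20.85 kg/s × -786 kJ/kg = -16388 kJ/s
|Q| = 16388 kW = 58997 MJ/h

Q_c = 59000 MJ/h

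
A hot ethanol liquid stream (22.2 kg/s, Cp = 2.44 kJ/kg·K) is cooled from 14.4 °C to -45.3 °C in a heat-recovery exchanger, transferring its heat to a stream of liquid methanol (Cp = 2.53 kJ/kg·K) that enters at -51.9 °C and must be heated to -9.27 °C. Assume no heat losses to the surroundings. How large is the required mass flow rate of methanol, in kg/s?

Heat released by hot stream: Q = 22.2 × 2.44 × (14.4 − -45.3) = 3233.8 kJ/s
Energy balance on cold side (adiabatic exchanger): Q = ṁ_c·Cp_c·(T_c,out − T_c,in)
ṁ_c = 3233.8 / [2.53 × (-9.27 − -51.9)] = 29.983 kg/s

ṁ_c = 30.0 kg/s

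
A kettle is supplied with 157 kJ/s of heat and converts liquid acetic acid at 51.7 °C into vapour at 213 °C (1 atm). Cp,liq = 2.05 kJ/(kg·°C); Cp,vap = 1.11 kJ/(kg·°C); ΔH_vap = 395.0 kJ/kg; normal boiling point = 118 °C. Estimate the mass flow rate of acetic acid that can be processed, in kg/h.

Δh = 2.05×(118−51.7) + 395.0 + 1.11×(213−118) = 636.37 kJ/kg
Q = 157 kJ/s = 157 kJ/s = 565200 kJ/h
ṁ = Q/Δh = 565200 / 636.37 = 888.17 kg/h

ṁ = 888 kg/h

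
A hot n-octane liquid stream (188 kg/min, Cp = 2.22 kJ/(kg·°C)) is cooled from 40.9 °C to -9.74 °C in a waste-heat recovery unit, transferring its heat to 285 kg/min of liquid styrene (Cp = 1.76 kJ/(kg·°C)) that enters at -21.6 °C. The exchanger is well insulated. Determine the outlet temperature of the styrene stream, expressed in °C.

Heat released by hot stream: Q = 188 × 2.22 × (40.9 − -9.74) = 21135 kJ/min
Energy balance on cold side (adiabatic exchanger): Q = ṁ_c·Cp_c·(T_c,out − T_c,in)
T_c,out = -21.6 + 21135/(285 × 1.76) = 20.535 °C

T_c,out = 20.5 °C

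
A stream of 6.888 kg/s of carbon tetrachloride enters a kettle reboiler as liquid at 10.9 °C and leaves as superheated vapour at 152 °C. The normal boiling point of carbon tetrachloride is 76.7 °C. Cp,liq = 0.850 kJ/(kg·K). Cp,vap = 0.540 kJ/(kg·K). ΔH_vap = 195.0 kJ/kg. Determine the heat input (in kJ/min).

liquid 10.9→76.7 °C: 55.93 kJ/kg
vaporisation at 76.7 °C: 195 kJ/kg
vapour 76.7→152 °C: 40.662 kJ/kg
Δh = 55.93 + 195 + 40.662 = 291.59 kJ/kg
Q = ṁ·Δh = 6.888 kg/s × 291.59 kJ/kg = 2008.5 kJ/s
|Q| = 2008.5 kW = 120510 kJ/min

Q = 121000 kJ/min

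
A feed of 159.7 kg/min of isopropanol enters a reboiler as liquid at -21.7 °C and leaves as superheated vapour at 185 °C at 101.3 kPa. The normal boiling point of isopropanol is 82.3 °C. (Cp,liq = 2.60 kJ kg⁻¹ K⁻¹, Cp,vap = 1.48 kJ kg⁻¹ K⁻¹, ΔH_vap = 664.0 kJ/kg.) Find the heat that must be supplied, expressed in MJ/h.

Q = 10400 MJ/h

liquid -21.7→82.3 °C: 270.4 kJ/kg
vaporisation at 82.3 °C: 664 kJ/kg
vapour 82.3→185 °C: 152 kJ/kg
Δh = 270.4 + 664 + 152 = 1086.4 kJ/kg
Q = ṁ·Δh = 159.7 kg/min × 1086.4 kJ/kg = 173500 kJ/min
|Q| = 2891.6 kW = 10410 MJ/h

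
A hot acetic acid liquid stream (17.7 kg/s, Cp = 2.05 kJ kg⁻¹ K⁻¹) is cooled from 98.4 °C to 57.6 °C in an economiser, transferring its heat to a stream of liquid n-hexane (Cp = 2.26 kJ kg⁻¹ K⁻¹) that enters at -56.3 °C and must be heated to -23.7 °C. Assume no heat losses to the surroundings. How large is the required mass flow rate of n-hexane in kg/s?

ṁ_c = 20.1 kg/s

Heat released by hot stream: Q = 17.7 × 2.05 × (98.4 − 57.6) = 1480.4 kJ/s
Energy balance on cold side (adiabatic exchanger): Q = ṁ_c·Cp_c·(T_c,out − T_c,in)
ṁ_c = 1480.4 / [2.26 × (-23.7 − -56.3)] = 20.094 kg/s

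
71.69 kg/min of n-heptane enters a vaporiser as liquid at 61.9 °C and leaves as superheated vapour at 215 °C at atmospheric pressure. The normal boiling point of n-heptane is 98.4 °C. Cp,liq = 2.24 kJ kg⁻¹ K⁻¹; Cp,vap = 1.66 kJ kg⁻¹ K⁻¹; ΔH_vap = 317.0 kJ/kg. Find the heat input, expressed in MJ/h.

Q = 2550 MJ/h

liquid 61.9→98.4 °C: 81.76 kJ/kg
vaporisation at 98.4 °C: 317 kJ/kg
vapour 98.4→215 °C: 193.56 kJ/kg
Δh = 81.76 + 317 + 193.56 = 592.32 kJ/kg
Q = ṁ·Δh = 71.69 kg/min × 592.32 kJ/kg = 42463 kJ/min
|Q| = 707.72 kW = 2547.8 MJ/h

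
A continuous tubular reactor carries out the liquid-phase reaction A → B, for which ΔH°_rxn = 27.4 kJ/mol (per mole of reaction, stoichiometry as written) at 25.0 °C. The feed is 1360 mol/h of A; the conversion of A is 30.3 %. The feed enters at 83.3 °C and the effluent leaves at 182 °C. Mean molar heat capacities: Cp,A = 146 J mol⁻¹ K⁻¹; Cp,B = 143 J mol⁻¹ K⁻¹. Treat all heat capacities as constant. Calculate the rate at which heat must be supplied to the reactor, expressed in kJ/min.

Q_in = 512 kJ/min

Extent of reaction ξ = 0.303 × 1360 = 412.08 mol/h
Reaction term: ξ·ΔH°_rxn = 412.08 × 27.4 = 11291 kJ/h
Sensible, feed 83.3→25 °C: -11576 kJ/h
Outlet flows (mol/h): A 947.92, B 412.08
Sensible, products 25→182 °C: 30980 kJ/h
Q = ΔH = 30695 kJ/h = 8.5263 kW
Heat supplied = 511.58 kJ/min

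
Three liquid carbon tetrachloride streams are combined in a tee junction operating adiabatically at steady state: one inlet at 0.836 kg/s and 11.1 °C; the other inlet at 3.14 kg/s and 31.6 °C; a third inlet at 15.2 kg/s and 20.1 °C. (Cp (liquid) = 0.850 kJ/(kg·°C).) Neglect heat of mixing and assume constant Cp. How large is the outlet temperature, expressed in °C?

Energy balance with Q = 0: Σ ṁᵢCp,ᵢ(T_out − Tᵢ) = 0
T_out = Σ ṁᵢCp,ᵢTᵢ / Σ ṁᵢCp,ᵢ
      = 351.92 / 16.3 = 21.591 °C

T_out = 21.6 °C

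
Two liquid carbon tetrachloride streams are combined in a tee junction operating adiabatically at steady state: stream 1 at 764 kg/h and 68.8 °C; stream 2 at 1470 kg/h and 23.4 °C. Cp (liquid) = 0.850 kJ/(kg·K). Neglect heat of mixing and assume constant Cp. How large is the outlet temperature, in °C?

T_out = 38.9 °C

Adiabatic, steady state ⇒ Σ ṁᵢCp,ᵢ(T_out − Tᵢ) = 0
T_out = Σ ṁᵢCp,ᵢTᵢ / Σ ṁᵢCp,ᵢ
      = 73917 / 1898.9 = 38.926 °C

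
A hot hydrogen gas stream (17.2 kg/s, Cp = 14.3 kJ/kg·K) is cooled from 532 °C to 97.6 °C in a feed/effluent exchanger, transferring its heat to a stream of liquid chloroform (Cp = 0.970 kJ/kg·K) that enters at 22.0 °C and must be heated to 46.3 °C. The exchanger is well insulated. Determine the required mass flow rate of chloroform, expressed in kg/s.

Heat released by hot stream: Q = 17.2 × 14.3 × (532 − 97.6) = 106850 kJ/s
Energy balance on cold side (adiabatic exchanger): Q = ṁ_c·Cp_c·(T_c,out − T_c,in)
ṁ_c = 106850 / [0.970 × (46.3 − 22.0)] = 4532.9 kg/s

ṁ_c = 4530 kg/s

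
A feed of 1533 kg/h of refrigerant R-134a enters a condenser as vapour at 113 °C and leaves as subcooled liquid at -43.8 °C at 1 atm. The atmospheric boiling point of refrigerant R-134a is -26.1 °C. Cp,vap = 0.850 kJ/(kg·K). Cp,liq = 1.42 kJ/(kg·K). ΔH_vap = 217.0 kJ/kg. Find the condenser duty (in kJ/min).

vapour 113→-26.1 °C: -118.23 kJ/kg
condensation at -26.1 °C: -217 kJ/kg
liquid -26.1→-43.8 °C: -25.134 kJ/kg
Δh = -118.23 + -217 + -25.134 = -360.37 kJ/kg
Q = ṁ·Δh = 1533 kg/h × -360.37 kJ/kg = -552450 kJ/h
|Q| = 153.46 kW = 9207.4 kJ/min

Q_c = 9210 kJ/min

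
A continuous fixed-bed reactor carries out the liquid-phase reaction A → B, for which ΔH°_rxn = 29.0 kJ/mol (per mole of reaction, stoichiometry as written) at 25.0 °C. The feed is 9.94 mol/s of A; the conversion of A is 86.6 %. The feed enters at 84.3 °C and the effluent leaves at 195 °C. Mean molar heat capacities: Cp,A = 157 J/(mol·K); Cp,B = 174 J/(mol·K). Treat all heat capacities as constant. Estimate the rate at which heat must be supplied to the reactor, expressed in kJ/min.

Extent of reaction ξ = 0.866 × 9.94 = 8.608 mol/s
Reaction term: ξ·ΔH°_rxn = 8.608 × 29.0 = 249.63 kJ/s
Sensible, feed 84.3→25 °C: -92.542 kJ/s
Outlet flows (mol/s): A 1.332, B 8.608
Sensible, products 25→195 °C: 290.18 kJ/s
Q = ΔH = 447.27 kJ/s = 447.27 kW
Heat supplied = 26836 kJ/min

Q_in = 26800 kJ/min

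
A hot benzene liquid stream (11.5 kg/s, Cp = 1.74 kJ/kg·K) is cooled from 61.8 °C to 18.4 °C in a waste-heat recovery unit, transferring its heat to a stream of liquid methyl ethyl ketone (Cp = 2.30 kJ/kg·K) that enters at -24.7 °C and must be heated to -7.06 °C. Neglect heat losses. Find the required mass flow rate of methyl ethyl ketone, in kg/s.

Heat released by hot stream: Q = 11.5 × 1.74 × (61.8 − 18.4) = 868.43 kJ/s
Energy balance on cold side (adiabatic exchanger): Q = ṁ_c·Cp_c·(T_c,out − T_c,in)
ṁ_c = 868.43 / [2.30 × (-7.06 − -24.7)] = 21.405 kg/s

ṁ_c = 21.4 kg/s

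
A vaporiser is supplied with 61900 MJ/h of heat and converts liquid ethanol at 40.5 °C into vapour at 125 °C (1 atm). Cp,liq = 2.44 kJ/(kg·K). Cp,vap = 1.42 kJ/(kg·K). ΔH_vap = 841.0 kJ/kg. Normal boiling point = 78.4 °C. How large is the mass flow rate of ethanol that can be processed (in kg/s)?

ṁ = 17.2 kg/s

Δh = 2.44×(78.4−40.5) + 841.0 + 1.42×(125−78.4) = 999.65 kJ/kg
Q = 61900 MJ/h = 17194 kJ/s = 17194 kJ/s
ṁ = Q/Δh = 17194 / 999.65 = 17.2 kg/s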